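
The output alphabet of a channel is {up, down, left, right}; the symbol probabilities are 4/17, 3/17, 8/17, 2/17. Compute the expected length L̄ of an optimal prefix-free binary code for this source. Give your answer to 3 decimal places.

Repeatedly combine the two least-probable nodes; the expected code length is the sum of the merged weights.
merge 2/17 + 3/17 → 5/17
merge 4/17 + 5/17 → 9/17
merge 8/17 + 9/17 → 1
L = 5/17 + 9/17 + 1 = 31/17 ≈ 1.824 bits/symbol.

1.824 bits/symbol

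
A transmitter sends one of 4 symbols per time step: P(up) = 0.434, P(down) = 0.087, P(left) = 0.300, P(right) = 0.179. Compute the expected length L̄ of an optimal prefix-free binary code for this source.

1.832 bits/symbol

Repeatedly combine the two least-probable nodes; the expected code length is the sum of the merged weights.
merge 87/1000 + 179/1000 → 133/500
merge 133/500 + 3/10 → 283/500
merge 217/500 + 283/500 → 1
L = 133/500 + 283/500 + 1 = 229/125 = 1.832 bits/symbol.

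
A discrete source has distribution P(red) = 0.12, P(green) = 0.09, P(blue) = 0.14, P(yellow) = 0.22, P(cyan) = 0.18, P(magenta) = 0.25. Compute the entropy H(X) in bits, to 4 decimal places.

2.5027 bits

H = −Σ pᵢ log₂ pᵢ.
−0.12·log₂(0.12) = 0.3671
−0.09·log₂(0.09) = 0.3127
−0.14·log₂(0.14) = 0.3971
−0.22·log₂(0.22) = 0.4806
−0.18·log₂(0.18) = 0.4453
−0.25·log₂(0.25) = 0.5000
Sum ≈ 2.5027 → 2.5027 bits.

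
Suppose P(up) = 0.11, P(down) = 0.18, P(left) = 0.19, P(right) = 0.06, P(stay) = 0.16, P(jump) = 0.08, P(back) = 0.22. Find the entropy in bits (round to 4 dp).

2.6895 bits

H = −Σ pᵢ log₂ pᵢ.
−0.11·log₂(0.11) = 0.3503
−0.18·log₂(0.18) = 0.4453
−0.19·log₂(0.19) = 0.4552
−0.06·log₂(0.06) = 0.2435
−0.16·log₂(0.16) = 0.4230
−0.08·log₂(0.08) = 0.2915
−0.22·log₂(0.22) = 0.4806
Sum ≈ 2.6895 → 2.6895 bits.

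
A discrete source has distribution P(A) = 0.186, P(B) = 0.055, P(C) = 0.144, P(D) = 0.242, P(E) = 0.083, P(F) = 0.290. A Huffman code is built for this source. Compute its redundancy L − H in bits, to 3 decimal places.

Entropy H = −Σ p log₂ p ≈ 2.3954 bits.
Huffman merges: 11/200+83/1000→69/500; 69/500+18/125→141/500; 93/500+121/500→107/250; 141/500+29/100→143/250; 107/250+143/250→1. L = 121/50 ≈ 2.4200.
L − H = 2.4200 − 2.3954 = 0.025 bits.

0.025 bits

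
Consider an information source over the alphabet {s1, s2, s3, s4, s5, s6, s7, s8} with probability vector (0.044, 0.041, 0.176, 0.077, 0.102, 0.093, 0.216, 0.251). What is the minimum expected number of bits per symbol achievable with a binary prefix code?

Repeatedly combine the two least-probable nodes; the expected code length is the sum of the merged weights.
merge 41/1000 + 11/250 → 17/200
merge 77/1000 + 17/200 → 81/500
merge 93/1000 + 51/500 → 39/200
merge 81/500 + 22/125 → 169/500
merge 39/200 + 27/125 → 411/1000
merge 251/1000 + 169/500 → 589/1000
merge 411/1000 + 589/1000 → 1
L = 17/200 + 81/500 + 39/200 + 169/500 + 411/1000 + 589/1000 + 1 = 139/50 = 2.78 bits/symbol.

2.78 bits/symbol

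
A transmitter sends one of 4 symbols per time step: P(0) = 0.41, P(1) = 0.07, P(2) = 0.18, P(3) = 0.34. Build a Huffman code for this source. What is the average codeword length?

Repeatedly combine the two least-probable nodes; the expected code length is the sum of the merged weights.
merge 7/100 + 9/50 → 1/4
merge 1/4 + 17/50 → 59/100
merge 41/100 + 59/100 → 1
L = 1/4 + 59/100 + 1 = 46/25 = 1.84 bits/symbol.

1.84 bits/symbol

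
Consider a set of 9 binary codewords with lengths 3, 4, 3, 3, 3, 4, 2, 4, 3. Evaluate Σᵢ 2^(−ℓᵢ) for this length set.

With common denominator 2^4 = 16: Σ 2^(−ℓᵢ) = 2/16 + 1/16 + 2/16 + 2/16 + 2/16 + 1/16 + 4/16 + 1/16 + 2/16 = 17/16 = 1.0625.

1.0625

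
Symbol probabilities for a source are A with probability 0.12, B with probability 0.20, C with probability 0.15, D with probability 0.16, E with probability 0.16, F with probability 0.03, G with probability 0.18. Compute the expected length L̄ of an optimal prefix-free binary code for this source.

2.77 bits/symbol

Repeatedly combine the two least-probable nodes; the expected code length is the sum of the merged weights.
merge 3/100 + 3/25 → 3/20
merge 3/20 + 3/20 → 3/10
merge 4/25 + 4/25 → 8/25
merge 9/50 + 1/5 → 19/50
merge 3/10 + 8/25 → 31/50
merge 19/50 + 31/50 → 1
L = 3/20 + 3/10 + 8/25 + 19/50 + 31/50 + 1 = 277/100 = 2.77 bits/symbol.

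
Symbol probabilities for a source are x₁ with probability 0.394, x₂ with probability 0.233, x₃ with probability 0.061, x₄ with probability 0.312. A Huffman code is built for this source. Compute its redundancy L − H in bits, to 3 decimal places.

Entropy H = −Σ p log₂ p ≈ 1.7895 bits.
Huffman merges: 61/1000+233/1000→147/500; 147/500+39/125→303/500; 197/500+303/500→1. L = 19/10 ≈ 1.9000.
L − H = 1.9000 − 1.7895 = 0.110 bits.

0.110 bits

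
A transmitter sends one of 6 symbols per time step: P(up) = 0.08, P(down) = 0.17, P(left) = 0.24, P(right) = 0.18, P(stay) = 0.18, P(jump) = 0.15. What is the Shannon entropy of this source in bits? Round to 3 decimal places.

H = −Σ pᵢ log₂ pᵢ.
−0.08·log₂(0.08) = 0.2915
−0.17·log₂(0.17) = 0.4346
−0.24·log₂(0.24) = 0.4941
−0.18·log₂(0.18) = 0.4453
−0.18·log₂(0.18) = 0.4453
−0.15·log₂(0.15) = 0.4105
Sum ≈ 2.5214 → 2.521 bits.

2.521 bits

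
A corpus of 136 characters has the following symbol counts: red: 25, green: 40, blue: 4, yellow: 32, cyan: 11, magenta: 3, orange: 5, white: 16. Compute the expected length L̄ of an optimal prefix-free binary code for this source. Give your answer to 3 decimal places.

Probabilities are the counts divided by 136.
Repeatedly combine the two least-probable nodes; the expected code length is the sum of the merged weights.
merge 3/136 + 1/34 → 7/136
merge 5/136 + 7/136 → 3/34
merge 11/136 + 3/34 → 23/136
merge 2/17 + 23/136 → 39/136
merge 25/136 + 4/17 → 57/136
merge 39/136 + 5/17 → 79/136
merge 57/136 + 79/136 → 1
L = 7/136 + 3/34 + 23/136 + 39/136 + 57/136 + 79/136 + 1 = 353/136 ≈ 2.596 bits/symbol.

2.596 bits/symbol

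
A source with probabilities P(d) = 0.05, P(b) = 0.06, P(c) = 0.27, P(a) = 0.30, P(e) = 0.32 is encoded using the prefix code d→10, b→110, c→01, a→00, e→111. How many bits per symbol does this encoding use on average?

L̄ = Σ pᵢ·ℓᵢ = 0.05·2 + 0.06·3 + 0.27·2 + 0.30·2 + 0.32·3 = 2.38 bits/symbol.

2.38 bits/symbol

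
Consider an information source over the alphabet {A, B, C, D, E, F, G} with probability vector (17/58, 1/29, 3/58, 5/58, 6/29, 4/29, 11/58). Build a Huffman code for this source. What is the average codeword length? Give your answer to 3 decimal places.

2.569 bits/symbol

Repeatedly combine the two least-probable nodes; the expected code length is the sum of the merged weights.
merge 1/29 + 3/58 → 5/58
merge 5/58 + 5/58 → 5/29
merge 4/29 + 5/29 → 9/29
merge 11/58 + 6/29 → 23/58
merge 17/58 + 9/29 → 35/58
merge 23/58 + 35/58 → 1
L = 5/58 + 5/29 + 9/29 + 23/58 + 35/58 + 1 = 149/58 ≈ 2.569 bits/symbol.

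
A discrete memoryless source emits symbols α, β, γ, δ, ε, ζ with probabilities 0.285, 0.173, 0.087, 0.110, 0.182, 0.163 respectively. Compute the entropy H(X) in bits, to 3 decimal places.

H = −Σ pᵢ log₂ pᵢ.
−0.285·log₂(0.285) = 0.5161
−0.173·log₂(0.173) = 0.4379
−0.087·log₂(0.087) = 0.3065
−0.110·log₂(0.110) = 0.3503
−0.182·log₂(0.182) = 0.4474
−0.163·log₂(0.163) = 0.4266
Sum ≈ 2.4847 → 2.485 bits.

2.485 bits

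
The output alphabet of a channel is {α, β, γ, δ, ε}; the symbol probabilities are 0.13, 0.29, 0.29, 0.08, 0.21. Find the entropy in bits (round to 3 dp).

2.183 bits

H = −Σ pᵢ log₂ pᵢ.
−0.13·log₂(0.13) = 0.3826
−0.29·log₂(0.29) = 0.5179
−0.29·log₂(0.29) = 0.5179
−0.08·log₂(0.08) = 0.2915
−0.21·log₂(0.21) = 0.4728
Sum ≈ 2.1828 → 2.183 bits.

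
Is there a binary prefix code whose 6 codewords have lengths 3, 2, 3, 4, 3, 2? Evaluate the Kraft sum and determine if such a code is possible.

0.9375; yes

With common denominator 2^4 = 16: Σ 2^(−ℓᵢ) = 2/16 + 4/16 + 2/16 + 1/16 + 2/16 + 4/16 = 15/16 = 0.9375.
Kraft's inequality requires Σ ≤ 1; here Σ = 0.9375 ≤ 1, so such a prefix code exists.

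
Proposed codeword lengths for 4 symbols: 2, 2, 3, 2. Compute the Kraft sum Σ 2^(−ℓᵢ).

0.875

With common denominator 2^3 = 8: Σ 2^(−ℓᵢ) = 2/8 + 2/8 + 1/8 + 2/8 = 7/8 = 0.875.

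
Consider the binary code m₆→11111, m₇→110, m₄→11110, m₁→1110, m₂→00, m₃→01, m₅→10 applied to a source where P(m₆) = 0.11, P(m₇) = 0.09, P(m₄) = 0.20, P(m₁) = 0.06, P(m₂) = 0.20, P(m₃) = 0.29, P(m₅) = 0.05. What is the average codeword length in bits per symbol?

L̄ = Σ pᵢ·ℓᵢ = 0.11·5 + 0.09·3 + 0.20·5 + 0.06·4 + 0.20·2 + 0.29·2 + 0.05·2 = 3.14 bits/symbol.

3.14 bits/symbol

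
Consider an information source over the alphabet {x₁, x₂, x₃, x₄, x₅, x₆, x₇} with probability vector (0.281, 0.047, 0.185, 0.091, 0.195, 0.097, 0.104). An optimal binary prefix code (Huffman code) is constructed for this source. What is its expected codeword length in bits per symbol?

2.662 bits/symbol

Repeatedly combine the two least-probable nodes; the expected code length is the sum of the merged weights.
merge 47/1000 + 91/1000 → 69/500
merge 97/1000 + 13/125 → 201/1000
merge 69/500 + 37/200 → 323/1000
merge 39/200 + 201/1000 → 99/250
merge 281/1000 + 323/1000 → 151/250
merge 99/250 + 151/250 → 1
L = 69/500 + 201/1000 + 323/1000 + 99/250 + 151/250 + 1 = 1331/500 = 2.662 bits/symbol.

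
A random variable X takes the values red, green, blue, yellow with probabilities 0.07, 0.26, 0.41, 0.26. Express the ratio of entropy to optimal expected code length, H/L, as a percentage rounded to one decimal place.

94.1%

Entropy H = −Σ p log₂ p ≈ 1.8065 bits.
Huffman merges: 7/100+13/50→33/100; 13/50+33/100→59/100; 41/100+59/100→1. L = 48/25 ≈ 1.9200.
Efficiency = H/L = 1.8065/1.9200 = 94.1%.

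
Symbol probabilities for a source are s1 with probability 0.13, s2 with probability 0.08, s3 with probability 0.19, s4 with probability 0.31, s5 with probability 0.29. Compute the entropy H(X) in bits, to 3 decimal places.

2.171 bits

H = −Σ pᵢ log₂ pᵢ.
−0.13·log₂(0.13) = 0.3826
−0.08·log₂(0.08) = 0.2915
−0.19·log₂(0.19) = 0.4552
−0.31·log₂(0.31) = 0.5238
−0.29·log₂(0.29) = 0.5179
Sum ≈ 2.1711 → 2.171 bits.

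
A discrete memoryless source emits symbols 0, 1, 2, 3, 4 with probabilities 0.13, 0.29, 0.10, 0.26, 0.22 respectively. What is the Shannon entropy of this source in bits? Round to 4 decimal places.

H = −Σ pᵢ log₂ pᵢ.
−0.13·log₂(0.13) = 0.3826
−0.29·log₂(0.29) = 0.5179
−0.10·log₂(0.10) = 0.3322
−0.26·log₂(0.26) = 0.5053
−0.22·log₂(0.22) = 0.4806
Sum ≈ 2.2186 → 2.2186 bits.

2.2186 bits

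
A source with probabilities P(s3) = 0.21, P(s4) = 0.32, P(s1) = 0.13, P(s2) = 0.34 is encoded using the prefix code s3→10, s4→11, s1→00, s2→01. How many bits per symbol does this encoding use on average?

2 bits/symbol

L̄ = Σ pᵢ·ℓᵢ = 0.21·2 + 0.32·2 + 0.13·2 + 0.34·2 = 2 bits/symbol.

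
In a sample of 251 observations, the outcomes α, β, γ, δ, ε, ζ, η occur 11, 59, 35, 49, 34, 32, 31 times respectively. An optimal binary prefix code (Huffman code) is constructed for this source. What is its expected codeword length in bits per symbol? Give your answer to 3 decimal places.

2.737 bits/symbol

Probabilities are the counts divided by 251.
Repeatedly combine the two least-probable nodes; the expected code length is the sum of the merged weights.
merge 11/251 + 31/251 → 42/251
merge 32/251 + 34/251 → 66/251
merge 35/251 + 42/251 → 77/251
merge 49/251 + 59/251 → 108/251
merge 66/251 + 77/251 → 143/251
merge 108/251 + 143/251 → 1
L = 42/251 + 66/251 + 77/251 + 108/251 + 143/251 + 1 = 687/251 ≈ 2.737 bits/symbol.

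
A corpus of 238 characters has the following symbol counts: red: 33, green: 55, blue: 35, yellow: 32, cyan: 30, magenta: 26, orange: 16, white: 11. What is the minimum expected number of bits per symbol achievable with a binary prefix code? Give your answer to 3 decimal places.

2.882 bits/symbol

Probabilities are the counts divided by 238.
Repeatedly combine the two least-probable nodes; the expected code length is the sum of the merged weights.
merge 11/238 + 8/119 → 27/238
merge 13/119 + 27/238 → 53/238
merge 15/119 + 16/119 → 31/119
merge 33/238 + 5/34 → 2/7
merge 53/238 + 55/238 → 54/119
merge 31/119 + 2/7 → 65/119
merge 54/119 + 65/119 → 1
L = 27/238 + 53/238 + 31/119 + 2/7 + 54/119 + 65/119 + 1 = 49/17 ≈ 2.882 bits/symbol.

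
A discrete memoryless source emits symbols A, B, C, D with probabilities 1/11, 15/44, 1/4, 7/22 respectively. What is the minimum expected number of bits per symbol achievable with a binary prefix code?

Repeatedly combine the two least-probable nodes; the expected code length is the sum of the merged weights.
merge 1/11 + 1/4 → 15/44
merge 7/22 + 15/44 → 29/44
merge 15/44 + 29/44 → 1
L = 15/44 + 29/44 + 1 = 2 bits/symbol.

2 bits/symbol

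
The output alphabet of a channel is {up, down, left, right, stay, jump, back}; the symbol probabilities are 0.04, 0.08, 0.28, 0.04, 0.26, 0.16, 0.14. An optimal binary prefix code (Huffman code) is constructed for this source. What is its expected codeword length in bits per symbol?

2.54 bits/symbol

Repeatedly combine the two least-probable nodes; the expected code length is the sum of the merged weights.
merge 1/25 + 1/25 → 2/25
merge 2/25 + 2/25 → 4/25
merge 7/50 + 4/25 → 3/10
merge 4/25 + 13/50 → 21/50
merge 7/25 + 3/10 → 29/50
merge 21/50 + 29/50 → 1
L = 2/25 + 4/25 + 3/10 + 21/50 + 29/50 + 1 = 127/50 = 2.54 bits/symbol.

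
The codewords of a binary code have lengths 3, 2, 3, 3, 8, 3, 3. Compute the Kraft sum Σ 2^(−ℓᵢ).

With common denominator 2^8 = 256: Σ 2^(−ℓᵢ) = 32/256 + 64/256 + 32/256 + 32/256 + 1/256 + 32/256 + 32/256 = 225/256 = 0.87890625.

0.87890625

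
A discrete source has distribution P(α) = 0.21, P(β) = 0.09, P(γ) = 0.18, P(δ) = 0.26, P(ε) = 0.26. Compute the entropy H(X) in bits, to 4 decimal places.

2.2414 bits

H = −Σ pᵢ log₂ pᵢ.
−0.21·log₂(0.21) = 0.4728
−0.09·log₂(0.09) = 0.3127
−0.18·log₂(0.18) = 0.4453
−0.26·log₂(0.26) = 0.5053
−0.26·log₂(0.26) = 0.5053
Sum ≈ 2.2414 → 2.2414 bits.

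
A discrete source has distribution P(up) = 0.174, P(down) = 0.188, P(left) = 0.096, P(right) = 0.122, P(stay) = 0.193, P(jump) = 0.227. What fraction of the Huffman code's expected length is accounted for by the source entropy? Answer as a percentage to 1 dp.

98.1%

Entropy H = −Σ p log₂ p ≈ 2.5308 bits.
Huffman merges: 12/125+61/500→109/500; 87/500+47/250→181/500; 193/1000+109/500→411/1000; 227/1000+181/500→589/1000; 411/1000+589/1000→1. L = 129/50 ≈ 2.5800.
Efficiency = H/L = 2.5308/2.5800 = 98.1%.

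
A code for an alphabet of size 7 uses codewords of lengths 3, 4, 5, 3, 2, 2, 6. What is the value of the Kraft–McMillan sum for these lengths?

0.859375

With common denominator 2^6 = 64: Σ 2^(−ℓᵢ) = 8/64 + 4/64 + 2/64 + 8/64 + 16/64 + 16/64 + 1/64 = 55/64 = 0.859375.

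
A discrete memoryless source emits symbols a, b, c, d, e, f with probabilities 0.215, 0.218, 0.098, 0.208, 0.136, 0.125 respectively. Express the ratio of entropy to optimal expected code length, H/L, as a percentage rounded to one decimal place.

98.2%

Entropy H = −Σ p log₂ p ≈ 2.5219 bits.
Huffman merges: 49/500+1/8→223/1000; 17/125+26/125→43/125; 43/200+109/500→433/1000; 223/1000+43/125→567/1000; 433/1000+567/1000→1. L = 2567/1000 ≈ 2.5670.
Efficiency = H/L = 2.5219/2.5670 = 98.2%.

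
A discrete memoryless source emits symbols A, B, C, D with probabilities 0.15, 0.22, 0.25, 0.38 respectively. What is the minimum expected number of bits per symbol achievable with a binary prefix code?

Repeatedly combine the two least-probable nodes; the expected code length is the sum of the merged weights.
merge 3/20 + 11/50 → 37/100
merge 1/4 + 37/100 → 31/50
merge 19/50 + 31/50 → 1
L = 37/100 + 31/50 + 1 = 199/100 = 1.99 bits/symbol.

1.99 bits/symbol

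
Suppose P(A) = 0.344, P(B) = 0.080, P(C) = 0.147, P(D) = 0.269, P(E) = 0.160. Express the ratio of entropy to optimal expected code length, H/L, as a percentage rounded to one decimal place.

97.0%

Entropy H = −Σ p log₂ p ≈ 2.1603 bits.
Huffman merges: 2/25+147/1000→227/1000; 4/25+227/1000→387/1000; 269/1000+43/125→613/1000; 387/1000+613/1000→1. L = 2227/1000 ≈ 2.2270.
Efficiency = H/L = 2.1603/2.2270 = 97.0%.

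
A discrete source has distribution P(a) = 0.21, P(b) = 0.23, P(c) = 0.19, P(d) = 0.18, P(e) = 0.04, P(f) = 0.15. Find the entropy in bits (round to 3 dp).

2.457 bits

H = −Σ pᵢ log₂ pᵢ.
−0.21·log₂(0.21) = 0.4728
−0.23·log₂(0.23) = 0.4877
−0.19·log₂(0.19) = 0.4552
−0.18·log₂(0.18) = 0.4453
−0.04·log₂(0.04) = 0.1858
−0.15·log₂(0.15) = 0.4105
Sum ≈ 2.4573 → 2.457 bits.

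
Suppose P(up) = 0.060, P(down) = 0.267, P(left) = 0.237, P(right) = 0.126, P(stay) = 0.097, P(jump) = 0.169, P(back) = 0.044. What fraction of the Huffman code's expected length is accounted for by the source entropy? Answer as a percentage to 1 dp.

99.2%

Entropy H = −Σ p log₂ p ≈ 2.5792 bits.
Huffman merges: 11/250+3/50→13/125; 97/1000+13/125→201/1000; 63/500+169/1000→59/200; 201/1000+237/1000→219/500; 267/1000+59/200→281/500; 219/500+281/500→1. L = 13/5 ≈ 2.6000.
Efficiency = H/L = 2.5792/2.6000 = 99.2%.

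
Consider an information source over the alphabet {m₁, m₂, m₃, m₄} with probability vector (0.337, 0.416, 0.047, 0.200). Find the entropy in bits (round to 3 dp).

1.727 bits

H = −Σ pᵢ log₂ pᵢ.
−0.337·log₂(0.337) = 0.5288
−0.416·log₂(0.416) = 0.5264
−0.047·log₂(0.047) = 0.2073
−0.200·log₂(0.200) = 0.4644
Sum ≈ 1.7269 → 1.727 bits.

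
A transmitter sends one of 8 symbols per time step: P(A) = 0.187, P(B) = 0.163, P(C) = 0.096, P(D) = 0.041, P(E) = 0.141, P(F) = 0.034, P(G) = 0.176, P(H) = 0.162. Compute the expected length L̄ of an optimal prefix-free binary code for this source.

Repeatedly combine the two least-probable nodes; the expected code length is the sum of the merged weights.
merge 17/500 + 41/1000 → 3/40
merge 3/40 + 12/125 → 171/1000
merge 141/1000 + 81/500 → 303/1000
merge 163/1000 + 171/1000 → 167/500
merge 22/125 + 187/1000 → 363/1000
merge 303/1000 + 167/500 → 637/1000
merge 363/1000 + 637/1000 → 1
L = 3/40 + 171/1000 + 303/1000 + 167/500 + 363/1000 + 637/1000 + 1 = 2883/1000 = 2.883 bits/symbol.

2.883 bits/symbol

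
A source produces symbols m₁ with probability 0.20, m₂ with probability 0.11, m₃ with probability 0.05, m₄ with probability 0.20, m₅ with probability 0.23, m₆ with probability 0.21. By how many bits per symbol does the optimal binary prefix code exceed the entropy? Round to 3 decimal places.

Entropy H = −Σ p log₂ p ≈ 2.4556 bits.
Huffman merges: 1/20+11/100→4/25; 4/25+1/5→9/25; 1/5+21/100→41/100; 23/100+9/25→59/100; 41/100+59/100→1. L = 63/25 ≈ 2.5200.
L − H = 2.5200 − 2.4556 = 0.064 bits.

0.064 bits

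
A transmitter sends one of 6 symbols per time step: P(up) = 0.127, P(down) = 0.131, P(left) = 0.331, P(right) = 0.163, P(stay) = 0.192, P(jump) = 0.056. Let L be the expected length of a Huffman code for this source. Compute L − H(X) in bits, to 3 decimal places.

0.070 bits

Entropy H = −Σ p log₂ p ≈ 2.4068 bits.
Huffman merges: 7/125+127/1000→183/1000; 131/1000+163/1000→147/500; 183/1000+24/125→3/8; 147/500+331/1000→5/8; 3/8+5/8→1. L = 2477/1000 ≈ 2.4770.
L − H = 2.4770 − 2.4068 = 0.070 bits.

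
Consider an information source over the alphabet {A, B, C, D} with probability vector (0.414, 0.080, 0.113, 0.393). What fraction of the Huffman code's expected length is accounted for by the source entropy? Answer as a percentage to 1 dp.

95.7%

Entropy H = −Σ p log₂ p ≈ 1.7032 bits.
Huffman merges: 2/25+113/1000→193/1000; 193/1000+393/1000→293/500; 207/500+293/500→1. L = 1779/1000 ≈ 1.7790.
Efficiency = H/L = 1.7032/1.7790 = 95.7%.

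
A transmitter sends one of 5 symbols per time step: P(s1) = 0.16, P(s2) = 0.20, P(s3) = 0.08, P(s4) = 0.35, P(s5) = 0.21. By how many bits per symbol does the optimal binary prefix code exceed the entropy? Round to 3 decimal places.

0.058 bits

Entropy H = −Σ p log₂ p ≈ 2.1818 bits.
Huffman merges: 2/25+4/25→6/25; 1/5+21/100→41/100; 6/25+7/20→59/100; 41/100+59/100→1. L = 56/25 ≈ 2.2400.
L − H = 2.2400 − 2.1818 = 0.058 bits.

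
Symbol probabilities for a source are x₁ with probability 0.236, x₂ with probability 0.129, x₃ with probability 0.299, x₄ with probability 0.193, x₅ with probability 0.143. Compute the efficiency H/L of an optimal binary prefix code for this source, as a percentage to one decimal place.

Entropy H = −Σ p log₂ p ≈ 2.2528 bits.
Huffman merges: 129/1000+143/1000→34/125; 193/1000+59/250→429/1000; 34/125+299/1000→571/1000; 429/1000+571/1000→1. L = 284/125 ≈ 2.2720.
Efficiency = H/L = 2.2528/2.2720 = 99.2%.

99.2%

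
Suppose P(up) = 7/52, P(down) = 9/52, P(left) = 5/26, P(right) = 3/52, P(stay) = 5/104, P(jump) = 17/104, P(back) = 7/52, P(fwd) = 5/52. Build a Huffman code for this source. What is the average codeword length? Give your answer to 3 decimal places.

2.913 bits/symbol

Repeatedly combine the two least-probable nodes; the expected code length is the sum of the merged weights.
merge 5/104 + 3/52 → 11/104
merge 5/52 + 11/104 → 21/104
merge 7/52 + 7/52 → 7/26
merge 17/104 + 9/52 → 35/104
merge 5/26 + 21/104 → 41/104
merge 7/26 + 35/104 → 63/104
merge 41/104 + 63/104 → 1
L = 11/104 + 21/104 + 7/26 + 35/104 + 41/104 + 63/104 + 1 = 303/104 ≈ 2.913 bits/symbol.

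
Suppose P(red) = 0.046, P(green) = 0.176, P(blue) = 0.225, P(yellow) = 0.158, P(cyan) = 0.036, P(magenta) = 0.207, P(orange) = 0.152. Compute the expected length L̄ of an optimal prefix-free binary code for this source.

Repeatedly combine the two least-probable nodes; the expected code length is the sum of the merged weights.
merge 9/250 + 23/500 → 41/500
merge 41/500 + 19/125 → 117/500
merge 79/500 + 22/125 → 167/500
merge 207/1000 + 9/40 → 54/125
merge 117/500 + 167/500 → 71/125
merge 54/125 + 71/125 → 1
L = 41/500 + 117/500 + 167/500 + 54/125 + 71/125 + 1 = 53/20 = 2.65 bits/symbol.

2.65 bits/symbol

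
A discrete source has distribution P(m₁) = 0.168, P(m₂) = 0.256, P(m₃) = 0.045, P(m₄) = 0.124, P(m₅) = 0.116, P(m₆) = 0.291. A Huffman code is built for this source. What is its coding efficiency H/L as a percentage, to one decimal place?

97.7%

Entropy H = −Σ p log₂ p ≈ 2.3891 bits.
Huffman merges: 9/200+29/250→161/1000; 31/250+161/1000→57/200; 21/125+32/125→53/125; 57/200+291/1000→72/125; 53/125+72/125→1. L = 1223/500 ≈ 2.4460.
Efficiency = H/L = 2.3891/2.4460 = 97.7%.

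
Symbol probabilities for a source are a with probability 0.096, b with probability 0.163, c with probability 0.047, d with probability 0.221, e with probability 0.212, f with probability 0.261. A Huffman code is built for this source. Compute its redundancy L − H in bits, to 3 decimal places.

0.029 bits

Entropy H = −Σ p log₂ p ≈ 2.4200 bits.
Huffman merges: 47/1000+12/125→143/1000; 143/1000+163/1000→153/500; 53/250+221/1000→433/1000; 261/1000+153/500→567/1000; 433/1000+567/1000→1. L = 2449/1000 ≈ 2.4490.
L − H = 2.4490 − 2.4200 = 0.029 bits.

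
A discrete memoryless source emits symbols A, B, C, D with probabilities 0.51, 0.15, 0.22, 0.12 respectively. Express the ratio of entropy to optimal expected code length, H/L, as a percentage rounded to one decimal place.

Entropy H = −Σ p log₂ p ≈ 1.7536 bits.
Huffman merges: 3/25+3/20→27/100; 11/50+27/100→49/100; 49/100+51/100→1. L = 44/25 ≈ 1.7600.
Efficiency = H/L = 1.7536/1.7600 = 99.6%.

99.6%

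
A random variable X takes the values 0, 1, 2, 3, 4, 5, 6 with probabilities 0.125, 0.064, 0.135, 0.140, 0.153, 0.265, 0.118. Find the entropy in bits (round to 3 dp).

2.702 bits

H = −Σ pᵢ log₂ pᵢ.
−0.125·log₂(0.125) = 0.3750
−0.064·log₂(0.064) = 0.2538
−0.135·log₂(0.135) = 0.3900
−0.140·log₂(0.140) = 0.3971
−0.153·log₂(0.153) = 0.4144
−0.265·log₂(0.265) = 0.5077
−0.118·log₂(0.118) = 0.3638
Sum ≈ 2.7018 → 2.702 bits.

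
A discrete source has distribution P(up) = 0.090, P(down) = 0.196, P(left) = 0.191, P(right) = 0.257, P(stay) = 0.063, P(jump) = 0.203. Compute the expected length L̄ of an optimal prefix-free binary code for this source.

Repeatedly combine the two least-probable nodes; the expected code length is the sum of the merged weights.
merge 63/1000 + 9/100 → 153/1000
merge 153/1000 + 191/1000 → 43/125
merge 49/250 + 203/1000 → 399/1000
merge 257/1000 + 43/125 → 601/1000
merge 399/1000 + 601/1000 → 1
L = 153/1000 + 43/125 + 399/1000 + 601/1000 + 1 = 2497/1000 = 2.497 bits/symbol.

2.497 bits/symbol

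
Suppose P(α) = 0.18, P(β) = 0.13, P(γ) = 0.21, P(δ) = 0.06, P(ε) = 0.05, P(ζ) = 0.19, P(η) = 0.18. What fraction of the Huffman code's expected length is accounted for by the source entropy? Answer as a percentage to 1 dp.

Entropy H = −Σ p log₂ p ≈ 2.6609 bits.
Huffman merges: 1/20+3/50→11/100; 11/100+13/100→6/25; 9/50+9/50→9/25; 19/100+21/100→2/5; 6/25+9/25→3/5; 2/5+3/5→1. L = 271/100 ≈ 2.7100.
Efficiency = H/L = 2.6609/2.7100 = 98.2%.

98.2%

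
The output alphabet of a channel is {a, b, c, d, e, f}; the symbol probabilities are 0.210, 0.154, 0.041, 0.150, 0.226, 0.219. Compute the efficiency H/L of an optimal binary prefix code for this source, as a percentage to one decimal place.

96.7%

Entropy H = −Σ p log₂ p ≈ 2.4527 bits.
Huffman merges: 41/1000+3/20→191/1000; 77/500+191/1000→69/200; 21/100+219/1000→429/1000; 113/500+69/200→571/1000; 429/1000+571/1000→1. L = 317/125 ≈ 2.5360.
Efficiency = H/L = 2.4527/2.5360 = 96.7%.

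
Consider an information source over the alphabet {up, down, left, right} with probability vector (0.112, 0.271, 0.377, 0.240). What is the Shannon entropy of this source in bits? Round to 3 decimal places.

H = −Σ pᵢ log₂ pᵢ.
−0.112·log₂(0.112) = 0.3537
−0.271·log₂(0.271) = 0.5105
−0.377·log₂(0.377) = 0.5306
−0.240·log₂(0.240) = 0.4941
Sum ≈ 1.8889 → 1.889 bits.

1.889 bits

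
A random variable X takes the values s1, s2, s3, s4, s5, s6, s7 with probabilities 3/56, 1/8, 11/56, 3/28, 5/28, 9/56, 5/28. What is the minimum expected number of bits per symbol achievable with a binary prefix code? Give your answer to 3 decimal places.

Repeatedly combine the two least-probable nodes; the expected code length is the sum of the merged weights.
merge 3/56 + 3/28 → 9/56
merge 1/8 + 9/56 → 2/7
merge 9/56 + 5/28 → 19/56
merge 5/28 + 11/56 → 3/8
merge 2/7 + 19/56 → 5/8
merge 3/8 + 5/8 → 1
L = 9/56 + 2/7 + 19/56 + 3/8 + 5/8 + 1 = 39/14 ≈ 2.786 bits/symbol.

2.786 bits/symbol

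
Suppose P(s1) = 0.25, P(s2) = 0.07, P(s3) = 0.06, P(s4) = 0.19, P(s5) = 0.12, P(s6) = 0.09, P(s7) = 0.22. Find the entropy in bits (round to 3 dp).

2.628 bits

H = −Σ pᵢ log₂ pᵢ.
−0.25·log₂(0.25) = 0.5000
−0.07·log₂(0.07) = 0.2686
−0.06·log₂(0.06) = 0.2435
−0.19·log₂(0.19) = 0.4552
−0.12·log₂(0.12) = 0.3671
−0.09·log₂(0.09) = 0.3127
−0.22·log₂(0.22) = 0.4806
Sum ≈ 2.6276 → 2.628 bits.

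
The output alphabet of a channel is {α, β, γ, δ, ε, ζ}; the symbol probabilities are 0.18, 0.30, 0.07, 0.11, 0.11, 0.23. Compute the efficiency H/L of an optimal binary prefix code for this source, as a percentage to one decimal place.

98.1%

Entropy H = −Σ p log₂ p ≈ 2.4232 bits.
Huffman merges: 7/100+11/100→9/50; 11/100+9/50→29/100; 9/50+23/100→41/100; 29/100+3/10→59/100; 41/100+59/100→1. L = 247/100 ≈ 2.4700.
Efficiency = H/L = 2.4232/2.4700 = 98.1%.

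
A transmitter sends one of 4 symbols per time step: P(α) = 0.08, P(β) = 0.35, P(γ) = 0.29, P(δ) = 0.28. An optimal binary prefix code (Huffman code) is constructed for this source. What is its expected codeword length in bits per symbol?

2 bits/symbol

Repeatedly combine the two least-probable nodes; the expected code length is the sum of the merged weights.
merge 2/25 + 7/25 → 9/25
merge 29/100 + 7/20 → 16/25
merge 9/25 + 16/25 → 1
L = 9/25 + 16/25 + 1 = 2 bits/symbol.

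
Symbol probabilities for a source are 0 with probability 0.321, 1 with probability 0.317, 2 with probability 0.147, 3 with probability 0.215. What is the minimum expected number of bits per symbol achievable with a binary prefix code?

Repeatedly combine the two least-probable nodes; the expected code length is the sum of the merged weights.
merge 147/1000 + 43/200 → 181/500
merge 317/1000 + 321/1000 → 319/500
merge 181/500 + 319/500 → 1
L = 181/500 + 319/500 + 1 = 2 bits/symbol.

2 bits/symbol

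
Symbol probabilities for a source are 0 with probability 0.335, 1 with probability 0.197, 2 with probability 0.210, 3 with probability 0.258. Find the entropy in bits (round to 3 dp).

H = −Σ pᵢ log₂ pᵢ.
−0.335·log₂(0.335) = 0.5286
−0.197·log₂(0.197) = 0.4617
−0.210·log₂(0.210) = 0.4728
−0.258·log₂(0.258) = 0.5043
Sum ≈ 1.9674 → 1.967 bits.

1.967 bits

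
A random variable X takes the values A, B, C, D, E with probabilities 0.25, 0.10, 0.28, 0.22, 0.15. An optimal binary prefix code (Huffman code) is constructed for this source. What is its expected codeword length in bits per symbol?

2.25 bits/symbol

Repeatedly combine the two least-probable nodes; the expected code length is the sum of the merged weights.
merge 1/10 + 3/20 → 1/4
merge 11/50 + 1/4 → 47/100
merge 1/4 + 7/25 → 53/100
merge 47/100 + 53/100 → 1
L = 1/4 + 47/100 + 53/100 + 1 = 9/4 = 2.25 bits/symbol.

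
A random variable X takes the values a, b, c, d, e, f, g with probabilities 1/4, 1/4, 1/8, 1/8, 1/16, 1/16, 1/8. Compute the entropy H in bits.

2.625 bits

Each probability is a power of 1/2, so log₂(1/p) is an integer.
H = Σ p·log₂(1/p) = 1/4·2 + 1/4·2 + 1/8·3 + 1/8·3 + 1/16·4 + 1/16·4 + 1/8·3 = 2.625 bits.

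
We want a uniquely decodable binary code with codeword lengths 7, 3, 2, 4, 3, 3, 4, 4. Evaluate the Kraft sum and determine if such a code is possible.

0.8203125; yes

With common denominator 2^7 = 128: Σ 2^(−ℓᵢ) = 1/128 + 16/128 + 32/128 + 8/128 + 16/128 + 16/128 + 8/128 + 8/128 = 105/128 = 0.8203125.
Kraft's inequality requires Σ ≤ 1; here Σ = 0.8203125 ≤ 1, so such a prefix code exists.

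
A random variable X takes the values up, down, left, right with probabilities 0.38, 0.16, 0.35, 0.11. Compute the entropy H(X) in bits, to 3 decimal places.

1.834 bits

H = −Σ pᵢ log₂ pᵢ.
−0.38·log₂(0.38) = 0.5305
−0.16·log₂(0.16) = 0.4230
−0.35·log₂(0.35) = 0.5301
−0.11·log₂(0.11) = 0.3503
Sum ≈ 1.8339 → 1.834 bits.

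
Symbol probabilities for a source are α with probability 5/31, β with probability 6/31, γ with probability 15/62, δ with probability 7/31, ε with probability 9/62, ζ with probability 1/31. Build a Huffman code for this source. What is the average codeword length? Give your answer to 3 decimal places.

Repeatedly combine the two least-probable nodes; the expected code length is the sum of the merged weights.
merge 1/31 + 9/62 → 11/62
merge 5/31 + 11/62 → 21/62
merge 6/31 + 7/31 → 13/31
merge 15/62 + 21/62 → 18/31
merge 13/31 + 18/31 → 1
L = 11/62 + 21/62 + 13/31 + 18/31 + 1 = 78/31 ≈ 2.516 bits/symbol.

2.516 bits/symbol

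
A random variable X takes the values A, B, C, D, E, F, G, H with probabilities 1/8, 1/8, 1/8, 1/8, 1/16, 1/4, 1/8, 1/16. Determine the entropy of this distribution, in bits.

Each probability is a power of 1/2, so log₂(1/p) is an integer.
H = Σ p·log₂(1/p) = 1/8·3 + 1/8·3 + 1/8·3 + 1/8·3 + 1/16·4 + 1/4·2 + 1/8·3 + 1/16·4 = 2.875 bits.

2.875 bits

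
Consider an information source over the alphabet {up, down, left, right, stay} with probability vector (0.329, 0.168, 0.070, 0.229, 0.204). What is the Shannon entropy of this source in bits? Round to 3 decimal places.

H = −Σ pᵢ log₂ pᵢ.
−0.329·log₂(0.329) = 0.5277
−0.168·log₂(0.168) = 0.4323
−0.070·log₂(0.070) = 0.2686
−0.229·log₂(0.229) = 0.4870
−0.204·log₂(0.204) = 0.4678
Sum ≈ 2.1834 → 2.183 bits.

2.183 bits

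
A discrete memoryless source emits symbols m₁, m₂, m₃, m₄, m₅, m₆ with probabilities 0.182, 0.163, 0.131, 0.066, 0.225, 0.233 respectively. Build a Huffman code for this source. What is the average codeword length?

2.542 bits/symbol

Repeatedly combine the two least-probable nodes; the expected code length is the sum of the merged weights.
merge 33/500 + 131/1000 → 197/1000
merge 163/1000 + 91/500 → 69/200
merge 197/1000 + 9/40 → 211/500
merge 233/1000 + 69/200 → 289/500
merge 211/500 + 289/500 → 1
L = 197/1000 + 69/200 + 211/500 + 289/500 + 1 = 1271/500 = 2.542 bits/symbol.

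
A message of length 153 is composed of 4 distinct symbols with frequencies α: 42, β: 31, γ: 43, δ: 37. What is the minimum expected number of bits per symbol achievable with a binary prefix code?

2 bits/symbol

Probabilities are the counts divided by 153.
Repeatedly combine the two least-probable nodes; the expected code length is the sum of the merged weights.
merge 31/153 + 37/153 → 4/9
merge 14/51 + 43/153 → 5/9
merge 4/9 + 5/9 → 1
L = 4/9 + 5/9 + 1 = 2 bits/symbol.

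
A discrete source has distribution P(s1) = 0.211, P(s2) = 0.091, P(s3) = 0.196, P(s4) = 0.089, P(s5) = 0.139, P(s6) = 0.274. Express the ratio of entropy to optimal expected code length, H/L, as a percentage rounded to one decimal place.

Entropy H = −Σ p log₂ p ≈ 2.4672 bits.
Huffman merges: 89/1000+91/1000→9/50; 139/1000+9/50→319/1000; 49/250+211/1000→407/1000; 137/500+319/1000→593/1000; 407/1000+593/1000→1. L = 2499/1000 ≈ 2.4990.
Efficiency = H/L = 2.4672/2.4990 = 98.7%.

98.7%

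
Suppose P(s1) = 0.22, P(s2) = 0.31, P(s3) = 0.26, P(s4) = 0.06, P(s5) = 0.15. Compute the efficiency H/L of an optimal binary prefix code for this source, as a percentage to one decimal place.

97.9%

Entropy H = −Σ p log₂ p ≈ 2.1637 bits.
Huffman merges: 3/50+3/20→21/100; 21/100+11/50→43/100; 13/50+31/100→57/100; 43/100+57/100→1. L = 221/100 ≈ 2.2100.
Efficiency = H/L = 2.1637/2.2100 = 97.9%.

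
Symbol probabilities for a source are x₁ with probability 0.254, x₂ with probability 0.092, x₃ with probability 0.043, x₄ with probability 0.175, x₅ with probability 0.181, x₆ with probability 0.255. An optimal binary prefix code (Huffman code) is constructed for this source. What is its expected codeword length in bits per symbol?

2.445 bits/symbol

Repeatedly combine the two least-probable nodes; the expected code length is the sum of the merged weights.
merge 43/1000 + 23/250 → 27/200
merge 27/200 + 7/40 → 31/100
merge 181/1000 + 127/500 → 87/200
merge 51/200 + 31/100 → 113/200
merge 87/200 + 113/200 → 1
L = 27/200 + 31/100 + 87/200 + 113/200 + 1 = 489/200 = 2.445 bits/symbol.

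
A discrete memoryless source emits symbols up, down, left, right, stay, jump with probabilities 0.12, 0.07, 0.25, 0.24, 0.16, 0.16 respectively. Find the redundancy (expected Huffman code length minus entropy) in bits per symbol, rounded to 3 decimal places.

0.034 bits

Entropy H = −Σ p log₂ p ≈ 2.4758 bits.
Huffman merges: 7/100+3/25→19/100; 4/25+4/25→8/25; 19/100+6/25→43/100; 1/4+8/25→57/100; 43/100+57/100→1. L = 251/100 ≈ 2.5100.
L − H = 2.5100 − 2.4758 = 0.034 bits.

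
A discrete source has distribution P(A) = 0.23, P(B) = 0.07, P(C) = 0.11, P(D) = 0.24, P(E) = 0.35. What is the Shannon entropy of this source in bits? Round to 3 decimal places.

2.131 bits

H = −Σ pᵢ log₂ pᵢ.
−0.23·log₂(0.23) = 0.4877
−0.07·log₂(0.07) = 0.2686
−0.11·log₂(0.11) = 0.3503
−0.24·log₂(0.24) = 0.4941
−0.35·log₂(0.35) = 0.5301
Sum ≈ 2.1307 → 2.131 bits.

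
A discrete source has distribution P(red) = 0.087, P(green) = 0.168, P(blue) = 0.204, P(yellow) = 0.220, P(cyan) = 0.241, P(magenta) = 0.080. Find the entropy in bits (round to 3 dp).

H = −Σ pᵢ log₂ pᵢ.
−0.087·log₂(0.087) = 0.3065
−0.168·log₂(0.168) = 0.4323
−0.204·log₂(0.204) = 0.4678
−0.220·log₂(0.220) = 0.4806
−0.241·log₂(0.241) = 0.4947
−0.080·log₂(0.080) = 0.2915
Sum ≈ 2.4735 → 2.474 bits.

2.474 bits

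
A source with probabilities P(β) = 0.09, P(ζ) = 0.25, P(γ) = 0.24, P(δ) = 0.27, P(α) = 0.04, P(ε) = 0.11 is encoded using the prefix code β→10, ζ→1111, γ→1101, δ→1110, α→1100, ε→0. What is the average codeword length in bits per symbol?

L̄ = Σ pᵢ·ℓᵢ = 0.09·2 + 0.25·4 + 0.24·4 + 0.27·4 + 0.04·4 + 0.11·1 = 3.49 bits/symbol.

3.49 bits/symbol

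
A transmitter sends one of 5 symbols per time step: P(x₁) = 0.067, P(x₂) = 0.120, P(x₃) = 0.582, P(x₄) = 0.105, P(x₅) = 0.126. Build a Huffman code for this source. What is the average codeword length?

1.836 bits/symbol

Repeatedly combine the two least-probable nodes; the expected code length is the sum of the merged weights.
merge 67/1000 + 21/200 → 43/250
merge 3/25 + 63/500 → 123/500
merge 43/250 + 123/500 → 209/500
merge 209/500 + 291/500 → 1
L = 43/250 + 123/500 + 209/500 + 1 = 459/250 = 1.836 bits/symbol.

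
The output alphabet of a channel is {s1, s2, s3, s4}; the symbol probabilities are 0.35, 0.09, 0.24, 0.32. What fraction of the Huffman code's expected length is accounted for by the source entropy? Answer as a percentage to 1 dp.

94.1%

Entropy H = −Σ p log₂ p ≈ 1.8629 bits.
Huffman merges: 9/100+6/25→33/100; 8/25+33/100→13/20; 7/20+13/20→1. L = 99/50 ≈ 1.9800.
Efficiency = H/L = 1.8629/1.9800 = 94.1%.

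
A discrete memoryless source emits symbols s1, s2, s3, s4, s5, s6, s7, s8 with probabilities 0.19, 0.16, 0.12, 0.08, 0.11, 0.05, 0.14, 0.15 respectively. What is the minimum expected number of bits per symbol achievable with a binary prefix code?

2.94 bits/symbol

Repeatedly combine the two least-probable nodes; the expected code length is the sum of the merged weights.
merge 1/20 + 2/25 → 13/100
merge 11/100 + 3/25 → 23/100
merge 13/100 + 7/50 → 27/100
merge 3/20 + 4/25 → 31/100
merge 19/100 + 23/100 → 21/50
merge 27/100 + 31/100 → 29/50
merge 21/50 + 29/50 → 1
L = 13/100 + 23/100 + 27/100 + 31/100 + 21/50 + 29/50 + 1 = 147/50 = 2.94 bits/symbol.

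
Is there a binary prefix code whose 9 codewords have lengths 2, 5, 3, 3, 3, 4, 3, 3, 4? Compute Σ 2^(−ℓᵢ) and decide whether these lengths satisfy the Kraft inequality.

With common denominator 2^5 = 32: Σ 2^(−ℓᵢ) = 8/32 + 1/32 + 4/32 + 4/32 + 4/32 + 2/32 + 4/32 + 4/32 + 2/32 = 33/32 = 1.03125.
Kraft's inequality requires Σ ≤ 1; here Σ = 1.03125 > 1, so no such prefix code exists.

1.03125; no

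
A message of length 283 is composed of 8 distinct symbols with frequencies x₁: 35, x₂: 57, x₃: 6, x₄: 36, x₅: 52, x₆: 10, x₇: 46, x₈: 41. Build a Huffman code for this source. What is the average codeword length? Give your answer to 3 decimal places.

Probabilities are the counts divided by 283.
Repeatedly combine the two least-probable nodes; the expected code length is the sum of the merged weights.
merge 6/283 + 10/283 → 16/283
merge 16/283 + 35/283 → 51/283
merge 36/283 + 41/283 → 77/283
merge 46/283 + 51/283 → 97/283
merge 52/283 + 57/283 → 109/283
merge 77/283 + 97/283 → 174/283
merge 109/283 + 174/283 → 1
L = 16/283 + 51/283 + 77/283 + 97/283 + 109/283 + 174/283 + 1 = 807/283 ≈ 2.852 bits/symbol.

2.852 bits/symbol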